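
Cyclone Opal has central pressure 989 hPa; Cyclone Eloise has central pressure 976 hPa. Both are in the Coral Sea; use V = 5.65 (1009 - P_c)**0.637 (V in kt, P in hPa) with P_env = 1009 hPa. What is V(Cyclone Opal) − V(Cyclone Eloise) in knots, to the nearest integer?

-14 kt

Cyclone Opal: ΔP = 20; V ≈ 5.65 × 20^0.637 ≈ 38.09 kt.
Cyclone Eloise: ΔP = 33; V ≈ 5.65 × 33^0.637 ≈ 52.40 kt.
Difference ≈ 38.09 − 52.40 = -14.31 → -14 kt.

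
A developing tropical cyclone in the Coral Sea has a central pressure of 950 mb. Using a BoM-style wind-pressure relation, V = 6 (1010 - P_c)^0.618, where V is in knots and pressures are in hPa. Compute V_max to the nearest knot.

ΔP = 1010 − 950 = 60 mb.
60^0.618 ≈ 12.557.
V ≈ 6 × 12.557 ≈ 75.3 kt.

75 kt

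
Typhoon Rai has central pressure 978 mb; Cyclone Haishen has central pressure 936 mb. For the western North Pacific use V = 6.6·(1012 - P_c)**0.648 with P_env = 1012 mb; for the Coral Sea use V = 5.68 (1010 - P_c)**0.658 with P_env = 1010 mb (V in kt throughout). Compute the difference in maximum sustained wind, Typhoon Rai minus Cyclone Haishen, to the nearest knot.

Typhoon Rai: ΔP = 34; V ≈ 6.6 × 34^0.648 ≈ 64.85 kt.
Cyclone Haishen: ΔP = 74; V ≈ 5.68 × 74^0.658 ≈ 96.45 kt.
Difference ≈ 64.85 − 96.45 = -31.60 → -32 kt.

-32 kt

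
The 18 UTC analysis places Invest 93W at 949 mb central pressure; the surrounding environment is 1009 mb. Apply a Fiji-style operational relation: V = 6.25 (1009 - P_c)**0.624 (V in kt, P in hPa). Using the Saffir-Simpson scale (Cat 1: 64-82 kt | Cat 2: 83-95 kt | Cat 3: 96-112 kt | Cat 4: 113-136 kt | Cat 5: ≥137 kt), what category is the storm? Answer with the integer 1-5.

1

ΔP = 1009 − 949 = 60 mb.
V ≈ 6.25 × 60^0.624 = 6.25 × 12.87 ≈ 80 kt.
80 kt falls in the Category 1 band.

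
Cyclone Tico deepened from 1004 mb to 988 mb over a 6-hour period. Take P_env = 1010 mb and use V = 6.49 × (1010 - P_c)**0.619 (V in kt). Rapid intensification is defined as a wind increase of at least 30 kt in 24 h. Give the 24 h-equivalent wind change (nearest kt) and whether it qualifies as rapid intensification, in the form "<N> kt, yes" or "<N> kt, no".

V₁: ΔP = 6, V ≈ 6.49 × 6^0.619 ≈ 19.68 kt.
V₂: ΔP = 22, V ≈ 6.49 × 22^0.619 ≈ 43.97 kt.
ΔV over 6 h = 24.29 kt → 24 h equivalent = 24.29 × 24/6 ≈ 97.16 kt.
97 kt ≥ 30 kt ⇒ rapid intensification.

97 kt, yes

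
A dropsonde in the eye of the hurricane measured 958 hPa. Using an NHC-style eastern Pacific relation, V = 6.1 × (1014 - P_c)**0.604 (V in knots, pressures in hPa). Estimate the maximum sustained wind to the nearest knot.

69 kt

ΔP = 1014 − 958 = 56 hPa.
56^0.604 ≈ 11.374.
V ≈ 6.1 × 11.374 ≈ 69.4 kt.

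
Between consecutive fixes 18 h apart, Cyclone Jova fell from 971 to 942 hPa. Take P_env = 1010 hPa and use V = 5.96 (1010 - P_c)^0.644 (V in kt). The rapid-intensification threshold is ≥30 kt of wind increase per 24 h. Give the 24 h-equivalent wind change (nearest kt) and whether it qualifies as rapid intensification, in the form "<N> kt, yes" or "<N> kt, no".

36 kt, yes

V₁: ΔP = 39, V ≈ 5.96 × 39^0.644 ≈ 63.08 kt.
V₂: ΔP = 68, V ≈ 5.96 × 68^0.644 ≈ 90.24 kt.
ΔV over 18 h = 27.16 kt → 24 h equivalent = 27.16 × 24/18 ≈ 36.21 kt.
36 kt ≥ 30 kt ⇒ rapid intensification.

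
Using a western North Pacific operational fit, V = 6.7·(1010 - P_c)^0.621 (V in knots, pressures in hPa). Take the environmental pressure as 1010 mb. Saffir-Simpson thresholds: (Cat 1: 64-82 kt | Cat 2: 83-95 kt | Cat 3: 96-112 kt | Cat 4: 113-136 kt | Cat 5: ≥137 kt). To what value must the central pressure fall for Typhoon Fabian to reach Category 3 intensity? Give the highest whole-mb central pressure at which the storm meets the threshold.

Category 3 begins at V = 96 kt.
Required ΔP = (96/6.7)^(1/0.621) = 14.328^1.610 ≈ 72.75 mb.
P_c ≤ 1010 − 72.75 = 937.25, so the highest integer P_c is 937 mb.

937 mb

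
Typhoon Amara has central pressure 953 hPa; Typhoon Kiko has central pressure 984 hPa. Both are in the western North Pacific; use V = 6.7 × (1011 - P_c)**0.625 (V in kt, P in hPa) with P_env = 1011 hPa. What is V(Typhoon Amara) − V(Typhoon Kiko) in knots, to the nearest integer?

32 kt

Typhoon Amara: ΔP = 58; V ≈ 6.7 × 58^0.625 ≈ 84.77 kt.
Typhoon Kiko: ΔP = 27; V ≈ 6.7 × 27^0.625 ≈ 52.56 kt.
Difference ≈ 84.77 − 52.56 = 32.21 → 32 kt.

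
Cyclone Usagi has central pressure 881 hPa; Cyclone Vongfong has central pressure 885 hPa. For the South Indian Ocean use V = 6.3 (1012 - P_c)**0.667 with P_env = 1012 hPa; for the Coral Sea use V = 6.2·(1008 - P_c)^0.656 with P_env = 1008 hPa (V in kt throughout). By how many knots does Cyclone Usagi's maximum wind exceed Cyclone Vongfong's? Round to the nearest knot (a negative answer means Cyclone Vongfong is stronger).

17 kt

Cyclone Usagi: ΔP = 131; V ≈ 6.3 × 131^0.667 ≈ 162.76 kt.
Cyclone Vongfong: ΔP = 123; V ≈ 6.2 × 123^0.656 ≈ 145.67 kt.
Difference ≈ 162.76 − 145.67 = 17.09 → 17 kt.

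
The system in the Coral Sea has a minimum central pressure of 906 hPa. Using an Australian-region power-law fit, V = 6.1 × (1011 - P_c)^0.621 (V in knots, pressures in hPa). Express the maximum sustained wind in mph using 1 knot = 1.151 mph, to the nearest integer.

ΔP = 1011 − 906 = 105 hPa.
V ≈ 6.1 × 105^0.621 = 6.1 × 17.995 ≈ 109.771 kt.
109.771 × 1.151 ≈ 126.35 mph → 126 mph.

126 mph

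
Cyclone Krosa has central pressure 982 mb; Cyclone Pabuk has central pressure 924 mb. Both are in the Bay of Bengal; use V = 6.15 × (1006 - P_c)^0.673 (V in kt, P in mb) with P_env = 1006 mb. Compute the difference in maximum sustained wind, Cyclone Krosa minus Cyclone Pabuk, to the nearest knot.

Cyclone Krosa: ΔP = 24; V ≈ 6.15 × 24^0.673 ≈ 52.21 kt.
Cyclone Pabuk: ΔP = 82; V ≈ 6.15 × 82^0.673 ≈ 119.36 kt.
Difference ≈ 52.21 − 119.36 = -67.15 → -67 kt.

-67 kt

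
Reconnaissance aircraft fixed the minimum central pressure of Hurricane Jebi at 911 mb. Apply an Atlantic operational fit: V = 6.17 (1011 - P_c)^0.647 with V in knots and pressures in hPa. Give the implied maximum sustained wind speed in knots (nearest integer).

121 kt

ΔP = 1011 − 911 = 100 mb.
100^0.647 ≈ 19.679.
V ≈ 6.17 × 19.679 ≈ 121.4 kt.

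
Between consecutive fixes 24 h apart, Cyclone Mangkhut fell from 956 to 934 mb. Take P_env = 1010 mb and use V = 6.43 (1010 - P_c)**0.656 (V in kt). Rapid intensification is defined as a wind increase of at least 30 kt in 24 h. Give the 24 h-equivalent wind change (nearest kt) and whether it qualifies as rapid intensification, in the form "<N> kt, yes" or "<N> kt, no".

22 kt, no

V₁: ΔP = 54, V ≈ 6.43 × 54^0.656 ≈ 88.04 kt.
V₂: ΔP = 76, V ≈ 6.43 × 76^0.656 ≈ 110.16 kt.
ΔV over 24 h = 22.12 kt → 24 h equivalent = 22.12 × 24/24 ≈ 22.12 kt.
22 kt < 30 kt ⇒ not rapid intensification.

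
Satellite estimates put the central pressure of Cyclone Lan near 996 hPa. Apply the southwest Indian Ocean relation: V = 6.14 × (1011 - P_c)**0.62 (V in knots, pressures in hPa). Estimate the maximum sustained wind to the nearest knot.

ΔP = 1011 − 996 = 15 hPa.
15^0.62 ≈ 5.360.
V ≈ 6.14 × 5.360 ≈ 32.9 kt.

33 kt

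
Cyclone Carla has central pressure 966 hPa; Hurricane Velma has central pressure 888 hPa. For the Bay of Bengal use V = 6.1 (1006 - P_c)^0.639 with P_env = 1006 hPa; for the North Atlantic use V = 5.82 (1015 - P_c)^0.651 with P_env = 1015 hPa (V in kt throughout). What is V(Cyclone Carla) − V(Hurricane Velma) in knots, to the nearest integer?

Cyclone Carla: ΔP = 40; V ≈ 6.1 × 40^0.639 ≈ 64.42 kt.
Hurricane Velma: ΔP = 127; V ≈ 5.82 × 127^0.651 ≈ 136.30 kt.
Difference ≈ 64.42 − 136.30 = -71.88 → -72 kt.

-72 kt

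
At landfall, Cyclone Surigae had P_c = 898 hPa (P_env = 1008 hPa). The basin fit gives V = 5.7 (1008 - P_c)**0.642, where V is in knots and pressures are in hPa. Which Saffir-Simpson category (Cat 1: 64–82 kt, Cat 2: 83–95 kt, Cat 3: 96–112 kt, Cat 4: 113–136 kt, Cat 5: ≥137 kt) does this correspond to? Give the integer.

4

ΔP = 1008 − 898 = 110 hPa.
V ≈ 5.7 × 110^0.642 = 5.7 × 20.44 ≈ 117 kt.
117 kt falls in the Category 4 band.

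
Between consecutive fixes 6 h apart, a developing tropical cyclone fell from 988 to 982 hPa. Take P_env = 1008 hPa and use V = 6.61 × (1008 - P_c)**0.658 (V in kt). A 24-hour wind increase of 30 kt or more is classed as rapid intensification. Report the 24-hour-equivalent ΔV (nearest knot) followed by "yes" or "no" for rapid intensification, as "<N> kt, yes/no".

36 kt, yes

V₁: ΔP = 20, V ≈ 6.61 × 20^0.658 ≈ 47.45 kt.
V₂: ΔP = 26, V ≈ 6.61 × 26^0.658 ≈ 56.40 kt.
ΔV over 6 h = 8.95 kt → 24 h equivalent = 8.95 × 24/6 ≈ 35.80 kt.
36 kt ≥ 30 kt ⇒ rapid intensification.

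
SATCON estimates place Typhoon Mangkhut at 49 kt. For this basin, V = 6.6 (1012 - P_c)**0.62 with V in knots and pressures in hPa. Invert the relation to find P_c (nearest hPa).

ΔP = (V / 6.6)^(1/0.62) = (49/6.6)^1.613.
49/6.6 = 7.424; 7.424^1.613 ≈ 25.37 hPa.
P_c = 1012 − 25.37 = 986.63 ≈ 987 hPa.

987 hPa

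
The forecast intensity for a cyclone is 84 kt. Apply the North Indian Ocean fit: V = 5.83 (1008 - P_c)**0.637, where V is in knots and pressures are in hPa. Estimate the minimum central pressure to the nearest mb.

942 mb

ΔP = (V / 5.83)^(1/0.637) = (84/5.83)^1.570.
84/5.83 = 14.408; 14.408^1.570 ≈ 65.90 mb.
P_c = 1008 − 65.90 = 942.10 ≈ 942 mb.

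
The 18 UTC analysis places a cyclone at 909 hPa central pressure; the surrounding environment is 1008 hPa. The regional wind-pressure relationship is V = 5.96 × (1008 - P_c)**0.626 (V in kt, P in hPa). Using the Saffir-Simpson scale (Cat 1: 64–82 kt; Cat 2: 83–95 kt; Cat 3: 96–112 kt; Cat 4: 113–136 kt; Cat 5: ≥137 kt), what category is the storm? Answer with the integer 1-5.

3

ΔP = 1008 − 909 = 99 hPa.
V ≈ 5.96 × 99^0.626 = 5.96 × 17.75 ≈ 106 kt.
106 kt falls in the Category 3 band.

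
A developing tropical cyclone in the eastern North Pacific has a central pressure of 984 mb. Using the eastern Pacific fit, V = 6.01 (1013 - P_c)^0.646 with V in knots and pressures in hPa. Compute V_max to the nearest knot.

ΔP = 1013 − 984 = 29 mb.
29^0.646 ≈ 8.805.
V ≈ 6.01 × 8.805 ≈ 52.9 kt.

53 kt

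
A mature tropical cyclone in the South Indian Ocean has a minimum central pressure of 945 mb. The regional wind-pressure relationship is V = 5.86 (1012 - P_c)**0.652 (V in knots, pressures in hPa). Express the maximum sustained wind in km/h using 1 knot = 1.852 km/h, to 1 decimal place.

ΔP = 1012 − 945 = 67 mb.
V ≈ 5.86 × 67^0.652 = 5.86 × 15.510 ≈ 90.886 kt.
90.886 × 1.852 ≈ 168.32 km/h → 168.3 km/h.

168.3 km/h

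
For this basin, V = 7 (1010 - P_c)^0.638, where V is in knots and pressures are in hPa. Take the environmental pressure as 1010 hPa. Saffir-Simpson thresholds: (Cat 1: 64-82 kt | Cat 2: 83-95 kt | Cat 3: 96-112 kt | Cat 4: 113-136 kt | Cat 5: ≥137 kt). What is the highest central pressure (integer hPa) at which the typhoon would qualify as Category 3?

949 hPa

Category 3 begins at V = 96 kt.
Required ΔP = (96/7)^(1/0.638) = 13.714^1.567 ≈ 60.59 hPa.
P_c ≤ 1010 − 60.59 = 949.41, so the highest integer P_c is 949 hPa.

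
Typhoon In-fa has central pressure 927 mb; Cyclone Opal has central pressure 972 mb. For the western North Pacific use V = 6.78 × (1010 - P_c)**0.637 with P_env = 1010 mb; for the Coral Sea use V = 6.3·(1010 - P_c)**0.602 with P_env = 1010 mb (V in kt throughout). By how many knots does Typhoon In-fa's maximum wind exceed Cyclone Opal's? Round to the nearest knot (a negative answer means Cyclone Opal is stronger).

57 kt

Typhoon In-fa: ΔP = 83; V ≈ 6.78 × 83^0.637 ≈ 113.16 kt.
Cyclone Opal: ΔP = 38; V ≈ 6.3 × 38^0.602 ≈ 56.28 kt.
Difference ≈ 113.16 − 56.28 = 56.88 → 57 kt.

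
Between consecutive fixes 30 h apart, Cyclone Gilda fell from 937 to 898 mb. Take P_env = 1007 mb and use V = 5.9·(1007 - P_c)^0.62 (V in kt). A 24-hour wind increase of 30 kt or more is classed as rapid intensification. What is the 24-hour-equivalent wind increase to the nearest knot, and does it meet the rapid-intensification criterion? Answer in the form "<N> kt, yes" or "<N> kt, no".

21 kt, no

V₁: ΔP = 70, V ≈ 5.9 × 70^0.62 ≈ 82.19 kt.
V₂: ΔP = 109, V ≈ 5.9 × 109^0.62 ≈ 108.16 kt.
ΔV over 30 h = 25.97 kt → 24 h equivalent = 25.97 × 24/30 ≈ 20.78 kt.
21 kt < 30 kt ⇒ not rapid intensification.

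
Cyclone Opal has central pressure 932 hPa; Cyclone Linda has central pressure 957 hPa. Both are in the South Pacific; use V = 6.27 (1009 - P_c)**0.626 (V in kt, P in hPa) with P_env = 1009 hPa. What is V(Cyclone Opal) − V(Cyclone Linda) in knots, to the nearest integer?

21 kt

Cyclone Opal: ΔP = 77; V ≈ 6.27 × 77^0.626 ≈ 95.11 kt.
Cyclone Linda: ΔP = 52; V ≈ 6.27 × 52^0.626 ≈ 74.39 kt.
Difference ≈ 95.11 − 74.39 = 20.72 → 21 kt.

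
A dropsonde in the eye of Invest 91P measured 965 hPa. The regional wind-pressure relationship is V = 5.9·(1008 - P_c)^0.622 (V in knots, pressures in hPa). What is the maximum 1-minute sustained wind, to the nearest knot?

61 kt

ΔP = 1008 − 965 = 43 hPa.
43^0.622 ≈ 10.376.
V ≈ 5.9 × 10.376 ≈ 61.2 kt.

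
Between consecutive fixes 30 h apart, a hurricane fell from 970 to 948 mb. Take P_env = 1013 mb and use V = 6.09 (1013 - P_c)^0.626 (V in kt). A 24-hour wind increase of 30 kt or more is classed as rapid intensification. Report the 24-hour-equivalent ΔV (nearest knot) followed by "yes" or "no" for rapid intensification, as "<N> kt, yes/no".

V₁: ΔP = 43, V ≈ 6.09 × 43^0.626 ≈ 64.15 kt.
V₂: ΔP = 65, V ≈ 6.09 × 65^0.626 ≈ 83.08 kt.
ΔV over 30 h = 18.93 kt → 24 h equivalent = 18.93 × 24/30 ≈ 15.14 kt.
15 kt < 30 kt ⇒ not rapid intensification.

15 kt, no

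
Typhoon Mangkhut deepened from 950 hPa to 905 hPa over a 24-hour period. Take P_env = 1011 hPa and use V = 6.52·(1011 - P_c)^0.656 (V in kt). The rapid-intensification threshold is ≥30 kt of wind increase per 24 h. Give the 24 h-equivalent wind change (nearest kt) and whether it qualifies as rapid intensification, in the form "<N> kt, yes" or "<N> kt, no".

V₁: ΔP = 61, V ≈ 6.52 × 61^0.656 ≈ 96.70 kt.
V₂: ΔP = 106, V ≈ 6.52 × 106^0.656 ≈ 138.95 kt.
ΔV over 24 h = 42.25 kt → 24 h equivalent = 42.25 × 24/24 ≈ 42.25 kt.
42 kt ≥ 30 kt ⇒ rapid intensification.

42 kt, yes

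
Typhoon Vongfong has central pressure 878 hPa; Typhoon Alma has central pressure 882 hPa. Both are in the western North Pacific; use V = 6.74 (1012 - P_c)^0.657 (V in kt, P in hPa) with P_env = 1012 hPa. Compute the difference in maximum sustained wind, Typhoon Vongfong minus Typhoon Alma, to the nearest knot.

3 kt

Typhoon Vongfong: ΔP = 134; V ≈ 6.74 × 134^0.657 ≈ 168.33 kt.
Typhoon Alma: ΔP = 130; V ≈ 6.74 × 130^0.657 ≈ 165.01 kt.
Difference ≈ 168.33 − 165.01 = 3.32 → 3 kt.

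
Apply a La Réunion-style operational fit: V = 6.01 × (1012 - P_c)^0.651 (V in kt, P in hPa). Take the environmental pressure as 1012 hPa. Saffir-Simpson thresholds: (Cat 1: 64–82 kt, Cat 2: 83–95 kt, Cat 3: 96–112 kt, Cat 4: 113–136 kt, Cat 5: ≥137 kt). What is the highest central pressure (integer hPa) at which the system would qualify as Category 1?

Category 1 begins at V = 64 kt.
Required ΔP = (64/6.01)^(1/0.651) = 10.649^1.536 ≈ 37.85 hPa.
P_c ≤ 1012 − 37.85 = 974.15, so the highest integer P_c is 974 hPa.

974 hPa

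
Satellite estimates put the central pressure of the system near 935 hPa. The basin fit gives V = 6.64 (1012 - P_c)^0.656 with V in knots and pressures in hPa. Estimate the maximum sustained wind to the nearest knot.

115 kt

ΔP = 1012 − 935 = 77 hPa.
77^0.656 ≈ 17.280.
V ≈ 6.64 × 17.280 ≈ 114.7 kt.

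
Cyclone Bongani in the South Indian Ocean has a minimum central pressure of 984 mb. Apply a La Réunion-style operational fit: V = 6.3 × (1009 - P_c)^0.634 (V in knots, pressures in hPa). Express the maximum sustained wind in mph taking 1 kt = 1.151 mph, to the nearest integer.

ΔP = 1009 − 984 = 25 mb.
V ≈ 6.3 × 25^0.634 = 6.3 × 7.697 ≈ 48.488 kt.
48.488 × 1.151 ≈ 55.81 mph → 56 mph.

56 mph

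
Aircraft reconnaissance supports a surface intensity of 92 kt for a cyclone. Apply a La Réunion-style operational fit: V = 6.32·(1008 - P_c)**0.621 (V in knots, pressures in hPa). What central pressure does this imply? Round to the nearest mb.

933 mb

ΔP = (V / 6.32)^(1/0.621) = (92/6.32)^1.610.
92/6.32 = 14.557; 14.557^1.610 ≈ 74.63 mb.
P_c = 1008 − 74.63 = 933.37 ≈ 933 mb.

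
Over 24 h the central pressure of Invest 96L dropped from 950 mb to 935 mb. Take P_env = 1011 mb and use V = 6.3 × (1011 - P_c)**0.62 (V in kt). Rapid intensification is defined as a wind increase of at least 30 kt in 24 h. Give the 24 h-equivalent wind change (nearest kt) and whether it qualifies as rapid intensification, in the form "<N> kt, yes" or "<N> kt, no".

12 kt, no

V₁: ΔP = 61, V ≈ 6.3 × 61^0.62 ≈ 80.58 kt.
V₂: ΔP = 76, V ≈ 6.3 × 76^0.62 ≈ 92.35 kt.
ΔV over 24 h = 11.77 kt → 24 h equivalent = 11.77 × 24/24 ≈ 11.77 kt.
12 kt < 30 kt ⇒ not rapid intensification.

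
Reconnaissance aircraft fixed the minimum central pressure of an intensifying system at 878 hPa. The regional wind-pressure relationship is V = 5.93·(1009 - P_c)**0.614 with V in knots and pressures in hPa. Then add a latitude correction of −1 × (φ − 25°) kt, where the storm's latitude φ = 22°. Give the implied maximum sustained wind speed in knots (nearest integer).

ΔP = 1009 − 878 = 131 hPa.
131^0.614 ≈ 19.953.
V ≈ 5.93 × 19.953 ≈ 118.3 kt.
Latitude correction: −1 × (22 − 25) = 3 kt.
Corrected V ≈ 121.3 kt → 121 kt.

121 kt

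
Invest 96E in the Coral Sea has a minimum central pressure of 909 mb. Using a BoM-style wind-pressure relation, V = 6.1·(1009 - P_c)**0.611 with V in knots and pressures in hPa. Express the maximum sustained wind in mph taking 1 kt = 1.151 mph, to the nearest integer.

ΔP = 1009 − 909 = 100 mb.
V ≈ 6.1 × 100^0.611 = 6.1 × 16.672 ≈ 101.702 kt.
101.702 × 1.151 ≈ 117.06 mph → 117 mph.

117 mph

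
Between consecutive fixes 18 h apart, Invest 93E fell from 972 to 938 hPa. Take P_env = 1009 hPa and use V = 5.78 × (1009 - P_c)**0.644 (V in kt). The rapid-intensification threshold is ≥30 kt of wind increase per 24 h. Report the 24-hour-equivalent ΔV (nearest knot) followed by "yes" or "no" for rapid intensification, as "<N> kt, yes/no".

V₁: ΔP = 37, V ≈ 5.78 × 37^0.644 ≈ 59.14 kt.
V₂: ΔP = 71, V ≈ 5.78 × 71^0.644 ≈ 89.98 kt.
ΔV over 18 h = 30.84 kt → 24 h equivalent = 30.84 × 24/18 ≈ 41.12 kt.
41 kt ≥ 30 kt ⇒ rapid intensification.

41 kt, yes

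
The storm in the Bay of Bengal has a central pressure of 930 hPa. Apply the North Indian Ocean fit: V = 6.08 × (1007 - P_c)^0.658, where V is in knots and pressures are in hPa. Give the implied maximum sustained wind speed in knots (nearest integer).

106 kt

ΔP = 1007 − 930 = 77 hPa.
77^0.658 ≈ 17.431.
V ≈ 6.08 × 17.431 ≈ 106.0 kt.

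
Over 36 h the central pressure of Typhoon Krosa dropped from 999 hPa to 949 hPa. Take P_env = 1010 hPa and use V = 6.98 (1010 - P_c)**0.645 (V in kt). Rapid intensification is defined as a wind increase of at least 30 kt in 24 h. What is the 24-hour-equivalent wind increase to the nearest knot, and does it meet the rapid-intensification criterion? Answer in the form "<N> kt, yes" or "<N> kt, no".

44 kt, yes

V₁: ΔP = 11, V ≈ 6.98 × 11^0.645 ≈ 32.78 kt.
V₂: ΔP = 61, V ≈ 6.98 × 61^0.645 ≈ 98.94 kt.
ΔV over 36 h = 66.16 kt → 24 h equivalent = 66.16 × 24/36 ≈ 44.11 kt.
44 kt ≥ 30 kt ⇒ rapid intensification.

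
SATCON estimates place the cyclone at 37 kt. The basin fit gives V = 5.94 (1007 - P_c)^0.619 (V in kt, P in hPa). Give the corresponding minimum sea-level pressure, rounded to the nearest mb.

ΔP = (V / 5.94)^(1/0.619) = (37/5.94)^1.616.
37/5.94 = 6.229; 6.229^1.616 ≈ 19.20 mb.
P_c = 1007 − 19.20 = 987.80 ≈ 988 mb.

988 mb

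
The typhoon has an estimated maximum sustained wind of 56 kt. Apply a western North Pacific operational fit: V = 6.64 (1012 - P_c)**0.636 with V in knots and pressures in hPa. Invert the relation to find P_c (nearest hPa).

983 hPa

ΔP = (V / 6.64)^(1/0.636) = (56/6.64)^1.572.
56/6.64 = 8.434; 8.434^1.572 ≈ 28.58 hPa.
P_c = 1012 − 28.58 = 983.42 ≈ 983 hPa.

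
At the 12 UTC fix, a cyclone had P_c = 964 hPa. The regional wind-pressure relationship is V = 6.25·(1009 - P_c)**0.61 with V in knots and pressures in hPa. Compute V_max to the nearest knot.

64 kt

ΔP = 1009 − 964 = 45 hPa.
45^0.61 ≈ 10.197.
V ≈ 6.25 × 10.197 ≈ 63.7 kt.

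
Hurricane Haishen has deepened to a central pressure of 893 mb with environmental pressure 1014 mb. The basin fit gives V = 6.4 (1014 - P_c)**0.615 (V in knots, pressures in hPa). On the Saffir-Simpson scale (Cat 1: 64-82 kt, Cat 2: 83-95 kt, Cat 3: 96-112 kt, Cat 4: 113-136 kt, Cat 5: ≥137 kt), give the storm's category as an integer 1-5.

4

ΔP = 1014 − 893 = 121 mb.
V ≈ 6.4 × 121^0.615 = 6.4 × 19.09 ≈ 122 kt.
122 kt falls in the Category 4 band.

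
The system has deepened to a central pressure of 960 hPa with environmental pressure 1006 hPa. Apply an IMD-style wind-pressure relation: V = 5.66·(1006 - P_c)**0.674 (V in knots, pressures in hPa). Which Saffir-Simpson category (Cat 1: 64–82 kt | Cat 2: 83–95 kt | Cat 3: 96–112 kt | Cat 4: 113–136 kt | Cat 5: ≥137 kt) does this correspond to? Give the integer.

1

ΔP = 1006 − 960 = 46 hPa.
V ≈ 5.66 × 46^0.674 = 5.66 × 13.20 ≈ 75 kt.
75 kt falls in the Category 1 band.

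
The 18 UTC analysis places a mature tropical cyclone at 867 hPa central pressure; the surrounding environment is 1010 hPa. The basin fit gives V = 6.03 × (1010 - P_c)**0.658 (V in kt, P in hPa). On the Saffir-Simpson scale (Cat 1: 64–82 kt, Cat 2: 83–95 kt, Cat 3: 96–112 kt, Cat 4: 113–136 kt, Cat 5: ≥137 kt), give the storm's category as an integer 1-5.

5

ΔP = 1010 − 867 = 143 hPa.
V ≈ 6.03 × 143^0.658 = 6.03 × 26.19 ≈ 158 kt.
158 kt falls in the Category 5 band.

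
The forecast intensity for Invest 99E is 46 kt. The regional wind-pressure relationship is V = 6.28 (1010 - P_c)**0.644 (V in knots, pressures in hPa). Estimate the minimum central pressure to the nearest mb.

ΔP = (V / 6.28)^(1/0.644) = (46/6.28)^1.553.
46/6.28 = 7.325; 7.325^1.553 ≈ 22.02 mb.
P_c = 1010 − 22.02 = 987.98 ≈ 988 mb.

988 mb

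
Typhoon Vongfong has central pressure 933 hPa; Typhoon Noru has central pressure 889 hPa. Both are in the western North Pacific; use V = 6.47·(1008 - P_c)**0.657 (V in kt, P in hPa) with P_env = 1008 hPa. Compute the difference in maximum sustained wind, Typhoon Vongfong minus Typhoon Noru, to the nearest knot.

-39 kt

Typhoon Vongfong: ΔP = 75; V ≈ 6.47 × 75^0.657 ≈ 110.36 kt.
Typhoon Noru: ΔP = 119; V ≈ 6.47 × 119^0.657 ≈ 149.46 kt.
Difference ≈ 110.36 − 149.46 = -39.10 → -39 kt.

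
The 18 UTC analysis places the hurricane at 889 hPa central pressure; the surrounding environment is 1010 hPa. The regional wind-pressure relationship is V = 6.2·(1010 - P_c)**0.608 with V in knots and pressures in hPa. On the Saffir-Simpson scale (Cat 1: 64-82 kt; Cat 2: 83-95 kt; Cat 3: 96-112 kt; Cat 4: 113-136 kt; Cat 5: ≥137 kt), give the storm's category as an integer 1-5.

4

ΔP = 1010 − 889 = 121 hPa.
V ≈ 6.2 × 121^0.608 = 6.2 × 18.46 ≈ 114 kt.
114 kt falls in the Category 4 band.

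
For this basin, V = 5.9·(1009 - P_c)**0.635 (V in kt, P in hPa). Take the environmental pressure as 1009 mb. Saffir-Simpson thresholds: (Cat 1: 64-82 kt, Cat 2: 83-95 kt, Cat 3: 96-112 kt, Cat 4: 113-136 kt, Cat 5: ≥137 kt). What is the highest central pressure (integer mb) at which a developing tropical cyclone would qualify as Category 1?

Category 1 begins at V = 64 kt.
Required ΔP = (64/5.9)^(1/0.635) = 10.847^1.575 ≈ 42.70 mb.
P_c ≤ 1009 − 42.70 = 966.30, so the highest integer P_c is 966 mb.

966 mb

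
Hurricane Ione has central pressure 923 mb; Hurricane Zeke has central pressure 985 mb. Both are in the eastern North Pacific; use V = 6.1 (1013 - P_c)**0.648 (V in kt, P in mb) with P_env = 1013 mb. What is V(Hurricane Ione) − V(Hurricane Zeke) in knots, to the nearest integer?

Hurricane Ione: ΔP = 90; V ≈ 6.1 × 90^0.648 ≈ 112.64 kt.
Hurricane Zeke: ΔP = 28; V ≈ 6.1 × 28^0.648 ≈ 52.86 kt.
Difference ≈ 112.64 − 52.86 = 59.78 → 60 kt.

60 kt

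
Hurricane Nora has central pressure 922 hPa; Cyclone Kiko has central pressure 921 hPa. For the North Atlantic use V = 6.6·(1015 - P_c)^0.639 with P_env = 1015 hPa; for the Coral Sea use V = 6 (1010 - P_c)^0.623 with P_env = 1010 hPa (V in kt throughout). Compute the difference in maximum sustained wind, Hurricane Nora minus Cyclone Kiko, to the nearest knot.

21 kt

Hurricane Nora: ΔP = 93; V ≈ 6.6 × 93^0.639 ≈ 119.51 kt.
Cyclone Kiko: ΔP = 89; V ≈ 6 × 89^0.623 ≈ 98.32 kt.
Difference ≈ 119.51 − 98.32 = 21.19 → 21 kt.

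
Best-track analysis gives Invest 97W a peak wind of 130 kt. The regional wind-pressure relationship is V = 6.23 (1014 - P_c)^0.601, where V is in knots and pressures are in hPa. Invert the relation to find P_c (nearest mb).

ΔP = (V / 6.23)^(1/0.601) = (130/6.23)^1.664.
130/6.23 = 20.867; 20.867^1.664 ≈ 156.83 mb.
P_c = 1014 − 156.83 = 857.17 ≈ 857 mb.

857 mb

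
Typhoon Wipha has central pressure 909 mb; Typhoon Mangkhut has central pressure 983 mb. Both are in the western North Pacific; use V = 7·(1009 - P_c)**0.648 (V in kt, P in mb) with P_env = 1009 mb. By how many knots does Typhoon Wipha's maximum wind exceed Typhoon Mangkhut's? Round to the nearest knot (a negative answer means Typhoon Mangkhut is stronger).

81 kt

Typhoon Wipha: ΔP = 100; V ≈ 7 × 100^0.648 ≈ 138.39 kt.
Typhoon Mangkhut: ΔP = 26; V ≈ 7 × 26^0.648 ≈ 57.81 kt.
Difference ≈ 138.39 − 57.81 = 80.58 → 81 kt.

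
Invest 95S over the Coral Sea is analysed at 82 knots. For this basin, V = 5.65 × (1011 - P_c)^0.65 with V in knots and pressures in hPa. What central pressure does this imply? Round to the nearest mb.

ΔP = (V / 5.65)^(1/0.65) = (82/5.65)^1.538.
82/5.65 = 14.513; 14.513^1.538 ≈ 61.28 mb.
P_c = 1011 − 61.28 = 949.72 ≈ 950 mb.

950 mb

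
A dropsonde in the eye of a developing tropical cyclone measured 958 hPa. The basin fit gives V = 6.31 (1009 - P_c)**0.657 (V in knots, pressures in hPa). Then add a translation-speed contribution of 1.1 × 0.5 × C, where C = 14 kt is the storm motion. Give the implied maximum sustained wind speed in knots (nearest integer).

91 kt

ΔP = 1009 − 958 = 51 hPa.
51^0.657 ≈ 13.240.
V ≈ 6.31 × 13.240 ≈ 83.5 kt.
Translation term: 1.1 × 0.5 × 14 = 7.7 kt.
Corrected V ≈ 91.2 kt → 91 kt.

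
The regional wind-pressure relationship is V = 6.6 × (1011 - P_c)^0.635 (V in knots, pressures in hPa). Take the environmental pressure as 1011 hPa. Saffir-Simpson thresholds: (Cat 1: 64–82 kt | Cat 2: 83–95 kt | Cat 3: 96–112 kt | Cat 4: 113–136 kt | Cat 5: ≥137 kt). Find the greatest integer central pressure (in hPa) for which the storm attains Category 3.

943 hPa

Category 3 begins at V = 96 kt.
Required ΔP = (96/6.6)^(1/0.635) = 14.545^1.575 ≈ 67.77 hPa.
P_c ≤ 1011 − 67.77 = 943.23, so the highest integer P_c is 943 hPa.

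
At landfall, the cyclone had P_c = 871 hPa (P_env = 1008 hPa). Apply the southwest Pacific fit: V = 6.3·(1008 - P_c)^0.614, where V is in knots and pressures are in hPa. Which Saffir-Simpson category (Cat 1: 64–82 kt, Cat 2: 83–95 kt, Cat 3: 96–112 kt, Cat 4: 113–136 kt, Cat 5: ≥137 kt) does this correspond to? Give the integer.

ΔP = 1008 − 871 = 137 hPa.
V ≈ 6.3 × 137^0.614 = 6.3 × 20.51 ≈ 129 kt.
129 kt falls in the Category 4 band.

4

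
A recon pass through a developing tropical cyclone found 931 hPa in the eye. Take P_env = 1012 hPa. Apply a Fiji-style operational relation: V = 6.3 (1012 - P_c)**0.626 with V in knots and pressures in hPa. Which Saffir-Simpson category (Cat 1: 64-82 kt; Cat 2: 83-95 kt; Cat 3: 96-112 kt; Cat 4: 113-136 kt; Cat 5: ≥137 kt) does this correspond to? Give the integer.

3

ΔP = 1012 − 931 = 81 hPa.
V ≈ 6.3 × 81^0.626 = 6.3 × 15.66 ≈ 99 kt.
99 kt falls in the Category 3 band.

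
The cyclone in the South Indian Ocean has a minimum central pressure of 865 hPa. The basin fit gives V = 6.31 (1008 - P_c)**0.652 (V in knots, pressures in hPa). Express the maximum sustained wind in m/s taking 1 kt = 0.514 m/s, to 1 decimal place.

82.5 m/s

ΔP = 1008 − 865 = 143 hPa.
V ≈ 6.31 × 143^0.652 = 6.31 × 25.426 ≈ 160.438 kt.
160.438 × 0.514 ≈ 82.47 m/s → 82.5 m/s.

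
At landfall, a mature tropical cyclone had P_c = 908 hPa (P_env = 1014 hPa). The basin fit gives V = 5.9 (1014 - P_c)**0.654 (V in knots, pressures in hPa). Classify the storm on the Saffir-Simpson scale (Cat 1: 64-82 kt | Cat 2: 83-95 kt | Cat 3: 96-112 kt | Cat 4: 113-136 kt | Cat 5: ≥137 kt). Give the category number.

ΔP = 1014 − 908 = 106 hPa.
V ≈ 5.9 × 106^0.654 = 5.9 × 21.11 ≈ 125 kt.
125 kt falls in the Category 4 band.

4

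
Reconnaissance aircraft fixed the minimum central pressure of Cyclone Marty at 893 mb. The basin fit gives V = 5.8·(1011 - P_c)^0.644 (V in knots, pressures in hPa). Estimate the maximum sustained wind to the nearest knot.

125 kt

ΔP = 1011 − 893 = 118 mb.
118^0.644 ≈ 21.592.
V ≈ 5.8 × 21.592 ≈ 125.2 kt.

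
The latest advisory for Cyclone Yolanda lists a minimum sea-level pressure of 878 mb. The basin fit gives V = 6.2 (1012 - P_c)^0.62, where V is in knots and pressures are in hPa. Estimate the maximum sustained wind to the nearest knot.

ΔP = 1012 − 878 = 134 mb.
134^0.62 ≈ 20.836.
V ≈ 6.2 × 20.836 ≈ 129.2 kt.

129 kt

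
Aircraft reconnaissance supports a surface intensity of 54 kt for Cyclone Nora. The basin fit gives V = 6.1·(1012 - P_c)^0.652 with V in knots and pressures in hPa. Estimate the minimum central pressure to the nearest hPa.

ΔP = (V / 6.1)^(1/0.652) = (54/6.1)^1.534.
54/6.1 = 8.852; 8.852^1.534 ≈ 28.35 hPa.
P_c = 1012 − 28.35 = 983.65 ≈ 984 hPa.

984 hPa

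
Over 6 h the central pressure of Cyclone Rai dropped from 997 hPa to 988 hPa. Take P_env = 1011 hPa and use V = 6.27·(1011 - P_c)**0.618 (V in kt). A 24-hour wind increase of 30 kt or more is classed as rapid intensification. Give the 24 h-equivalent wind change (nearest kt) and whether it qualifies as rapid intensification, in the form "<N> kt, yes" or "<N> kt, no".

V₁: ΔP = 14, V ≈ 6.27 × 14^0.618 ≈ 32.03 kt.
V₂: ΔP = 23, V ≈ 6.27 × 23^0.618 ≈ 43.53 kt.
ΔV over 6 h = 11.50 kt → 24 h equivalent = 11.50 × 24/6 ≈ 46.00 kt.
46 kt ≥ 30 kt ⇒ rapid intensification.

46 kt, yes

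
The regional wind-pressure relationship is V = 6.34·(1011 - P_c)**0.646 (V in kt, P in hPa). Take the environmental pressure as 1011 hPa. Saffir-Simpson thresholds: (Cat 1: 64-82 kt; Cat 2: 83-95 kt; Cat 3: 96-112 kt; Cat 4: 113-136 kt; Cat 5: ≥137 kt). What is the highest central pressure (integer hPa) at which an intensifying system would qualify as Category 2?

957 hPa

Category 2 begins at V = 83 kt.
Required ΔP = (83/6.34)^(1/0.646) = 13.091^1.548 ≈ 53.59 hPa.
P_c ≤ 1011 − 53.59 = 957.41, so the highest integer P_c is 957 hPa.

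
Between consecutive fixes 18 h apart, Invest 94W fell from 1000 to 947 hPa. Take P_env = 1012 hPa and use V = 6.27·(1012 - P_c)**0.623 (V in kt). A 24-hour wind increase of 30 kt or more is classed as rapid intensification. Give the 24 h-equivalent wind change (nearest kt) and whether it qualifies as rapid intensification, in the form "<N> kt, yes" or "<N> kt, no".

73 kt, yes

V₁: ΔP = 12, V ≈ 6.27 × 12^0.623 ≈ 29.48 kt.
V₂: ΔP = 65, V ≈ 6.27 × 65^0.623 ≈ 84.47 kt.
ΔV over 18 h = 54.99 kt → 24 h equivalent = 54.99 × 24/18 ≈ 73.32 kt.
73 kt ≥ 30 kt ⇒ rapid intensification.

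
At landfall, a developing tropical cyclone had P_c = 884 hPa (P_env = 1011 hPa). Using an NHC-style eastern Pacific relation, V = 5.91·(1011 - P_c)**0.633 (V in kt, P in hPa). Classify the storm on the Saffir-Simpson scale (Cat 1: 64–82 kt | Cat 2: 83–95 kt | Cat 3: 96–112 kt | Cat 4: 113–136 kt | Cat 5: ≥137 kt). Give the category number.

4

ΔP = 1011 − 884 = 127 hPa.
V ≈ 5.91 × 127^0.633 = 5.91 × 21.46 ≈ 127 kt.
127 kt falls in the Category 4 band.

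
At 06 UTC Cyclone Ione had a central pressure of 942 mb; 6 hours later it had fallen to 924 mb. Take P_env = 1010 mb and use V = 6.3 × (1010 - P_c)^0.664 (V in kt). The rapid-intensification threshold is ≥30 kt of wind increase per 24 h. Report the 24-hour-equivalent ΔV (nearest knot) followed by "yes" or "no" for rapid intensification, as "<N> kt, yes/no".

V₁: ΔP = 68, V ≈ 6.3 × 68^0.664 ≈ 103.78 kt.
V₂: ΔP = 86, V ≈ 6.3 × 86^0.664 ≈ 121.30 kt.
ΔV over 6 h = 17.52 kt → 24 h equivalent = 17.52 × 24/6 ≈ 70.08 kt.
70 kt ≥ 30 kt ⇒ rapid intensification.

70 kt, yes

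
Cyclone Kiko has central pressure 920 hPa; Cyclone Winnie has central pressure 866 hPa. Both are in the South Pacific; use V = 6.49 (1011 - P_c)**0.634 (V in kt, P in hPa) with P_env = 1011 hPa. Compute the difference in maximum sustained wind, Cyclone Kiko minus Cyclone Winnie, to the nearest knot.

-39 kt

Cyclone Kiko: ΔP = 91; V ≈ 6.49 × 91^0.634 ≈ 113.31 kt.
Cyclone Winnie: ΔP = 145; V ≈ 6.49 × 145^0.634 ≈ 152.25 kt.
Difference ≈ 113.31 − 152.25 = -38.94 → -39 kt.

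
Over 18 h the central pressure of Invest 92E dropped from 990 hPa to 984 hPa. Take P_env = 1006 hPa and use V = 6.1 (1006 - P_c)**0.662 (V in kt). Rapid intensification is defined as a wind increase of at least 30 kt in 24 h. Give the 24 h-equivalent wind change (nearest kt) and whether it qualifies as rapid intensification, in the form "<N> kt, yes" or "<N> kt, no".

V₁: ΔP = 16, V ≈ 6.1 × 16^0.662 ≈ 38.23 kt.
V₂: ΔP = 22, V ≈ 6.1 × 22^0.662 ≈ 47.21 kt.
ΔV over 18 h = 8.98 kt → 24 h equivalent = 8.98 × 24/18 ≈ 11.97 kt.
12 kt < 30 kt ⇒ not rapid intensification.

12 kt, no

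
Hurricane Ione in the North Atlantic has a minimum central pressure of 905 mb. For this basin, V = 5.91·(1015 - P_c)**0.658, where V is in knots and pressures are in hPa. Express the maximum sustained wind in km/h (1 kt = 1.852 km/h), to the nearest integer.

ΔP = 1015 − 905 = 110 mb.
V ≈ 5.91 × 110^0.658 = 5.91 × 22.041 ≈ 130.264 kt.
130.264 × 1.852 ≈ 241.25 km/h → 241 km/h.

241 km/h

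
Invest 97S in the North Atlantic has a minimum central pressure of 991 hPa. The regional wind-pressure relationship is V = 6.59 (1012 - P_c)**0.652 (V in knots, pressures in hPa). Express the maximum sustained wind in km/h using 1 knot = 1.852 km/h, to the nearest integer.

89 km/h

ΔP = 1012 − 991 = 21 hPa.
V ≈ 6.59 × 21^0.652 = 6.59 × 7.279 ≈ 47.970 kt.
47.970 × 1.852 ≈ 88.84 km/h → 89 km/h.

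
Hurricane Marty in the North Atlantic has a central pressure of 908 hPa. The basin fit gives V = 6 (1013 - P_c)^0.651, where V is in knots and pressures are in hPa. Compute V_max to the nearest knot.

ΔP = 1013 − 908 = 105 hPa.
105^0.651 ≈ 20.692.
V ≈ 6 × 20.692 ≈ 124.1 kt.

124 kt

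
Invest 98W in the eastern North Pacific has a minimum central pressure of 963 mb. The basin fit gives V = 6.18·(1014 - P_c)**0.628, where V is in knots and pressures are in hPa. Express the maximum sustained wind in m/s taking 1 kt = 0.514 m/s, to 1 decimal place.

ΔP = 1014 − 963 = 51 mb.
V ≈ 6.18 × 51^0.628 = 6.18 × 11.813 ≈ 73.003 kt.
73.003 × 0.514 ≈ 37.52 m/s → 37.5 m/s.

37.5 m/s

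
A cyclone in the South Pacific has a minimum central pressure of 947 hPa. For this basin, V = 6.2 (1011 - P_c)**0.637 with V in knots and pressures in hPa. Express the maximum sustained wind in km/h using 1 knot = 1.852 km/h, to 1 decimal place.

ΔP = 1011 − 947 = 64 hPa.
V ≈ 6.2 × 64^0.637 = 6.2 × 14.143 ≈ 87.686 kt.
87.686 × 1.852 ≈ 162.39 km/h → 162.4 km/h.

162.4 km/h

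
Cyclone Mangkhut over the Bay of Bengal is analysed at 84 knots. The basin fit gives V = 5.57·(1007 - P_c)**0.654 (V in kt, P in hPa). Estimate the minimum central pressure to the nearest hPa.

ΔP = (V / 5.57)^(1/0.654) = (84/5.57)^1.529.
84/5.57 = 15.081; 15.081^1.529 ≈ 63.37 hPa.
P_c = 1007 − 63.37 = 943.63 ≈ 944 hPa.

944 hPa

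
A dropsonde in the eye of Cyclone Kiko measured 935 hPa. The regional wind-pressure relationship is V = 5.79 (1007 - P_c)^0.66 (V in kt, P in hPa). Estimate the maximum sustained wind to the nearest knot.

97 kt

ΔP = 1007 − 935 = 72 hPa.
72^0.66 ≈ 16.821.
V ≈ 5.79 × 16.821 ≈ 97.4 kt.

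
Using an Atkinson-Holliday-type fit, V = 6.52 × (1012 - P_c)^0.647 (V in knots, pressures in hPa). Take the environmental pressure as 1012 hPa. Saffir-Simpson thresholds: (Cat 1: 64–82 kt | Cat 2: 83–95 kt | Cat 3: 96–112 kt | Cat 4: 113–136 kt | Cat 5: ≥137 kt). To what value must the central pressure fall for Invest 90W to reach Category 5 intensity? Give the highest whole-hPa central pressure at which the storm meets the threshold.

901 hPa

Category 5 begins at V = 137 kt.
Required ΔP = (137/6.52)^(1/0.647) = 21.012^1.546 ≈ 110.66 hPa.
P_c ≤ 1012 − 110.66 = 901.34, so the highest integer P_c is 901 hPa.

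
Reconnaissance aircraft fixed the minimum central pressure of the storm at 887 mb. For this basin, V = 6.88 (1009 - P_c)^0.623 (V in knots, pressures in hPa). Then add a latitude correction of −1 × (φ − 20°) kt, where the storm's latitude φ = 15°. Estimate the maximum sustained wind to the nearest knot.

ΔP = 1009 − 887 = 122 mb.
122^0.623 ≈ 19.944.
V ≈ 6.88 × 19.944 ≈ 137.2 kt.
Latitude correction: −1 × (15 − 20) = 5 kt.
Corrected V ≈ 142.2 kt → 142 kt.

142 kt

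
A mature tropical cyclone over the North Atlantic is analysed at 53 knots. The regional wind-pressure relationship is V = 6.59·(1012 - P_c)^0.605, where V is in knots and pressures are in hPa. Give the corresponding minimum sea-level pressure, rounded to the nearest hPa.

981 hPa

ΔP = (V / 6.59)^(1/0.605) = (53/6.59)^1.653.
53/6.59 = 8.042; 8.042^1.653 ≈ 31.37 hPa.
P_c = 1012 − 31.37 = 980.63 ≈ 981 hPa.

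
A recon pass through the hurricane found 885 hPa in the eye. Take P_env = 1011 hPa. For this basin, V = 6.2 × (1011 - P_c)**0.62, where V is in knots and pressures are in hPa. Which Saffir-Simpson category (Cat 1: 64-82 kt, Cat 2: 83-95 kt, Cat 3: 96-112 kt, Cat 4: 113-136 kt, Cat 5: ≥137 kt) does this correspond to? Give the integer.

4

ΔP = 1011 − 885 = 126 hPa.
V ≈ 6.2 × 126^0.62 = 6.2 × 20.06 ≈ 124 kt.
124 kt falls in the Category 4 band.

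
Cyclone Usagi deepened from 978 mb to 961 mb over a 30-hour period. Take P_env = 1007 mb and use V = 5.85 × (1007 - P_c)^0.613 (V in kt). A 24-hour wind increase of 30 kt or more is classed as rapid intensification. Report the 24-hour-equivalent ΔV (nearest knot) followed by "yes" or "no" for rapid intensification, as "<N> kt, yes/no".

V₁: ΔP = 29, V ≈ 5.85 × 29^0.613 ≈ 46.09 kt.
V₂: ΔP = 46, V ≈ 5.85 × 46^0.613 ≈ 61.15 kt.
ΔV over 30 h = 15.06 kt → 24 h equivalent = 15.06 × 24/30 ≈ 12.05 kt.
12 kt < 30 kt ⇒ not rapid intensification.

12 kt, no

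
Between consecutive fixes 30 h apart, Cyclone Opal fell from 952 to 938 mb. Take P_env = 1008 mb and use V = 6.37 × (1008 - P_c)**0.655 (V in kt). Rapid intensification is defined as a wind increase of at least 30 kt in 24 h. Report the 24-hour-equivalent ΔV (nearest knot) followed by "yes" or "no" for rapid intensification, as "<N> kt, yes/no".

V₁: ΔP = 56, V ≈ 6.37 × 56^0.655 ≈ 88.96 kt.
V₂: ΔP = 70, V ≈ 6.37 × 70^0.655 ≈ 102.96 kt.
ΔV over 30 h = 14.00 kt → 24 h equivalent = 14.00 × 24/30 ≈ 11.20 kt.
11 kt < 30 kt ⇒ not rapid intensification.

11 kt, no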